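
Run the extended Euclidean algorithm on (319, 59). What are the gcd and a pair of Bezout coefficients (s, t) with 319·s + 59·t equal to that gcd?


Euclidean algorithm on (319, 59) — divide until remainder is 0:
  319 = 5 · 59 + 24
  59 = 2 · 24 + 11
  24 = 2 · 11 + 2
  11 = 5 · 2 + 1
  2 = 2 · 1 + 0
gcd(319, 59) = 1.
Track Bezout coefficients alongside the remainders: start with r₀ = 319 = a·1 + b·0 (s = 1, t = 0) and r₁ = 59 = a·0 + b·1 (s = 0, t = 1); each new remainder r_{k+1} = r_{k-1} − q_k·r_k inherits s_{k+1} = s_{k-1} − q_k·s_k, t_{k+1} = t_{k-1} − q_k·t_k, so r_k = a·s_k + b·t_k at every step:
  q = 5: r = 24, s = 1 − 5·0 = 1, t = 0 − 5·1 = -5  (check: 319·1 + 59·(-5) = 24)
  q = 2: r = 11, s = 0 − 2·1 = -2, t = 1 − 2·(-5) = 11  (check: 319·(-2) + 59·11 = 11)
  q = 2: r = 2, s = 1 − 2·(-2) = 5, t = -5 − 2·11 = -27  (check: 319·5 + 59·(-27) = 2)
  q = 5: r = 1, s = -2 − 5·5 = -27, t = 11 − 5·(-27) = 146  (check: 319·(-27) + 59·146 = 1)
The row with r = 1 (the gcd) gives the Bezout coefficients s = -27, t = 146.
Result: 319 · (-27) + 59 · (146) = 1.

gcd(319, 59) = 1; s = -27, t = 146 (check: 319·(-27) + 59·146 = 1).


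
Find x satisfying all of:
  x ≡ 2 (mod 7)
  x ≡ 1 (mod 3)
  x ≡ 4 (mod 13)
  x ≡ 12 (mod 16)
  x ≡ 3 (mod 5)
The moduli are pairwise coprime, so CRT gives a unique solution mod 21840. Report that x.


Product of moduli M = 7 · 3 · 13 · 16 · 5 = 21840.
Merge one congruence at a time:
  Start: x ≡ 2 (mod 7).
  Combine with x ≡ 1 (mod 3); new modulus lcm = 21.
    Write x = 2 + 7·t and substitute into x ≡ 1 (mod 3): 7·t ≡ 1 − 2 = -1 (mod 3).
    Reduce coefficients mod 3: 1·t ≡ 2 (mod 3).
    So t ≡ 2 (mod 3).
    Then x = 2 + 7·2 = 16, valid modulo lcm(7, 3) = 21: x ≡ 16 (mod 21).
  Combine with x ≡ 4 (mod 13); new modulus lcm = 273.
    Write x = 16 + 21·t and substitute into x ≡ 4 (mod 13): 21·t ≡ 4 − 16 = -12 (mod 13).
    Reduce coefficients mod 13: 8·t ≡ 1 (mod 13).
    The inverse of 8 mod 13 is 5 (since 8·5 = 40 = 3·13 + 1), so t ≡ 5·1 = 5 ≡ 5 (mod 13).
    Then x = 16 + 21·5 = 121, valid modulo lcm(21, 13) = 273: x ≡ 121 (mod 273).
  Combine with x ≡ 12 (mod 16); new modulus lcm = 4368.
    Write x = 121 + 273·t and substitute into x ≡ 12 (mod 16): 273·t ≡ 12 − 121 = -109 (mod 16).
    Reduce coefficients mod 16: 1·t ≡ 3 (mod 16).
    So t ≡ 3 (mod 16).
    Then x = 121 + 273·3 = 940, valid modulo lcm(273, 16) = 4368: x ≡ 940 (mod 4368).
  Combine with x ≡ 3 (mod 5); new modulus lcm = 21840.
    Write x = 940 + 4368·t and substitute into x ≡ 3 (mod 5): 4368·t ≡ 3 − 940 = -937 (mod 5).
    Reduce coefficients mod 5: 3·t ≡ 3 (mod 5).
    The inverse of 3 mod 5 is 2 (since 3·2 = 6 = 1·5 + 1), so t ≡ 2·3 = 6 ≡ 1 (mod 5).
    Then x = 940 + 4368·1 = 5308, valid modulo lcm(4368, 5) = 21840: x ≡ 5308 (mod 21840).
Verify against each original: 5308 mod 7 = 2, 5308 mod 3 = 1, 5308 mod 13 = 4, 5308 mod 16 = 12, 5308 mod 5 = 3.

x ≡ 5308 (mod 21840).


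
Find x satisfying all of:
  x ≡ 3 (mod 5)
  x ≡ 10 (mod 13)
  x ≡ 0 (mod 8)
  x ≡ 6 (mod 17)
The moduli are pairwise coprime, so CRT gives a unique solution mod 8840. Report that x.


Product of moduli M = 5 · 13 · 8 · 17 = 8840.
Merge one congruence at a time:
  Start: x ≡ 3 (mod 5).
  Combine with x ≡ 10 (mod 13); new modulus lcm = 65.
    Write x = 3 + 5·t and substitute into x ≡ 10 (mod 13): 5·t ≡ 10 − 3 = 7 (mod 13).
    The inverse of 5 mod 13 is 8 (since 5·8 = 40 = 3·13 + 1), so t ≡ 8·7 = 56 ≡ 4 (mod 13).
    Then x = 3 + 5·4 = 23, valid modulo lcm(5, 13) = 65: x ≡ 23 (mod 65).
  Combine with x ≡ 0 (mod 8); new modulus lcm = 520.
    Write x = 23 + 65·t and substitute into x ≡ 0 (mod 8): 65·t ≡ 0 − 23 = -23 (mod 8).
    Reduce coefficients mod 8: 1·t ≡ 1 (mod 8).
    So t ≡ 1 (mod 8).
    Then x = 23 + 65·1 = 88, valid modulo lcm(65, 8) = 520: x ≡ 88 (mod 520).
  Combine with x ≡ 6 (mod 17); new modulus lcm = 8840.
    Write x = 88 + 520·t and substitute into x ≡ 6 (mod 17): 520·t ≡ 6 − 88 = -82 (mod 17).
    Reduce coefficients mod 17: 10·t ≡ 3 (mod 17).
    The inverse of 10 mod 17 is 12 (since 10·12 = 120 = 7·17 + 1), so t ≡ 12·3 = 36 ≡ 2 (mod 17).
    Then x = 88 + 520·2 = 1128, valid modulo lcm(520, 17) = 8840: x ≡ 1128 (mod 8840).
Verify against each original: 1128 mod 5 = 3, 1128 mod 13 = 10, 1128 mod 8 = 0, 1128 mod 17 = 6.

x ≡ 1128 (mod 8840).


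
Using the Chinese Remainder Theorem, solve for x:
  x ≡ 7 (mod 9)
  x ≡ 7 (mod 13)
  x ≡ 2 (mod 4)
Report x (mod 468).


Moduli 9, 13, 4 are pairwise coprime; by CRT there is a unique solution modulo M = 9 · 13 · 4 = 468.
Solve pairwise, accumulating the modulus:
  Start with x ≡ 7 (mod 9).
  Combine with x ≡ 7 (mod 13): since gcd(9, 13) = 1, we get a unique residue mod 117.
    Write x = 7 + 9·t and substitute into x ≡ 7 (mod 13): 9·t ≡ 7 − 7 = 0 (mod 13).
    The inverse of 9 mod 13 is 3 (since 9·3 = 27 = 2·13 + 1), so t ≡ 3·0 = 0 ≡ 0 (mod 13).
    Then x = 7 + 9·0 = 7, valid modulo lcm(9, 13) = 117: x ≡ 7 (mod 117).
  Combine with x ≡ 2 (mod 4): since gcd(117, 4) = 1, we get a unique residue mod 468.
    Write x = 7 + 117·t and substitute into x ≡ 2 (mod 4): 117·t ≡ 2 − 7 = -5 (mod 4).
    Reduce coefficients mod 4: 1·t ≡ 3 (mod 4).
    So t ≡ 3 (mod 4).
    Then x = 7 + 117·3 = 358, valid modulo lcm(117, 4) = 468: x ≡ 358 (mod 468).
Verify: 358 mod 9 = 7 ✓, 358 mod 13 = 7 ✓, 358 mod 4 = 2 ✓.

x ≡ 358 (mod 468).


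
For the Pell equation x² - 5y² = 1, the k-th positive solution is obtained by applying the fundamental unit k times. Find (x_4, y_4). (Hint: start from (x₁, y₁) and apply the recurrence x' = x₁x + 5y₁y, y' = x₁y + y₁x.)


Step 1: Find the fundamental solution (x₁, y₁) of x² - 5y² = 1.
  Expand √5 as a continued fraction. a₀ = ⌊√5⌋ = 2; iterate m_{k+1} = d_k·a_k − m_k, d_{k+1} = (5 − m_{k+1}²)/d_k, a_{k+1} = ⌊(a₀ + m_{k+1})/d_{k+1}⌋ (starting m₀ = 0, d₀ = 1), with convergents p_k = a_k·p_{k-1} + p_{k-2}, q_k = a_k·q_{k-1} + q_{k-2} (p₋₁ = 1, q₋₁ = 0):
  k = 0: a₀ = 2; p₀/q₀ = 2/1; p₀² − 5·q₀² = 4 − 5 = -1.
  k = 1: m = 2, d = 1, a = ⌊(2 + 2)/1⌋ = 4; p/q = (4·2 + 1)/(4·1 + 0) = 9/4; p² − 5·q² = 81 − 80 = 1.
  The first convergent with p² − 5·q² = 1 gives the fundamental solution (x₁, y₁) = (9, 4).
Step 2: Apply the recurrence (x_{n+1}, y_{n+1}) = (x₁x_n + 5y₁y_n, x₁y_n + y₁x_n) repeatedly.
  From (x_1, y_1) = (9, 4): x_2 = 9·9 + 5·4·4 = 161; y_2 = 9·4 + 4·9 = 72.
  From (x_2, y_2) = (161, 72): x_3 = 9·161 + 5·4·72 = 2889; y_3 = 9·72 + 4·161 = 1292.
  From (x_3, y_3) = (2889, 1292): x_4 = 9·2889 + 5·4·1292 = 51841; y_4 = 9·1292 + 4·2889 = 23184.
Step 3: Verify x_4² - 5·y_4² = 2687489281 - 2687489280 = 1 (should be 1). ✓

(x_1, y_1) = (9, 4); (x_4, y_4) = (51841, 23184).


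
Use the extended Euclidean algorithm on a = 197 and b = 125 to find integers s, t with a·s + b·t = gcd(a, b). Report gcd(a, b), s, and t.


Euclidean algorithm on (197, 125) — divide until remainder is 0:
  197 = 1 · 125 + 72
  125 = 1 · 72 + 53
  72 = 1 · 53 + 19
  53 = 2 · 19 + 15
  19 = 1 · 15 + 4
  15 = 3 · 4 + 3
  4 = 1 · 3 + 1
  3 = 3 · 1 + 0
gcd(197, 125) = 1.
Track Bezout coefficients alongside the remainders: start with r₀ = 197 = a·1 + b·0 (s = 1, t = 0) and r₁ = 125 = a·0 + b·1 (s = 0, t = 1); each new remainder r_{k+1} = r_{k-1} − q_k·r_k inherits s_{k+1} = s_{k-1} − q_k·s_k, t_{k+1} = t_{k-1} − q_k·t_k, so r_k = a·s_k + b·t_k at every step:
  q = 1: r = 72, s = 1 − 1·0 = 1, t = 0 − 1·1 = -1  (check: 197·1 + 125·(-1) = 72)
  q = 1: r = 53, s = 0 − 1·1 = -1, t = 1 − 1·(-1) = 2  (check: 197·(-1) + 125·2 = 53)
  q = 1: r = 19, s = 1 − 1·(-1) = 2, t = -1 − 1·2 = -3  (check: 197·2 + 125·(-3) = 19)
  q = 2: r = 15, s = -1 − 2·2 = -5, t = 2 − 2·(-3) = 8  (check: 197·(-5) + 125·8 = 15)
  q = 1: r = 4, s = 2 − 1·(-5) = 7, t = -3 − 1·8 = -11  (check: 197·7 + 125·(-11) = 4)
  q = 3: r = 3, s = -5 − 3·7 = -26, t = 8 − 3·(-11) = 41  (check: 197·(-26) + 125·41 = 3)
  q = 1: r = 1, s = 7 − 1·(-26) = 33, t = -11 − 1·41 = -52  (check: 197·33 + 125·(-52) = 1)
The row with r = 1 (the gcd) gives the Bezout coefficients s = 33, t = -52.
Result: 197 · (33) + 125 · (-52) = 1.

gcd(197, 125) = 1; s = 33, t = -52 (check: 197·33 + 125·(-52) = 1).


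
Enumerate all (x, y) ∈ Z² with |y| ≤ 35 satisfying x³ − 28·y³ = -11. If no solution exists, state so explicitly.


The equation is x³ - 28y³ = -11. For fixed y, x³ = 28·y³ − 11, so a solution requires the RHS to be a perfect cube.
Strategy: iterate y from -35 to 35, compute RHS = 28·y³ − 11, and check whether it is a (positive or negative) perfect cube.
Check small values of y:
  y = 0: RHS = -11 is not a perfect cube.
  y = 1: RHS = 17 is not a perfect cube.
  y = -1: RHS = -39 is not a perfect cube.
  y = 2: RHS = 213 is not a perfect cube.
  y = -2: RHS = -235 is not a perfect cube.
  y = 3: RHS = 745 is not a perfect cube.
  y = -3: RHS = -767 is not a perfect cube.
Continuing the search up to |y| = 35 finds no solutions either.
No (x, y) in the scanned range satisfies the equation.

No integer solutions with |y| ≤ 35.


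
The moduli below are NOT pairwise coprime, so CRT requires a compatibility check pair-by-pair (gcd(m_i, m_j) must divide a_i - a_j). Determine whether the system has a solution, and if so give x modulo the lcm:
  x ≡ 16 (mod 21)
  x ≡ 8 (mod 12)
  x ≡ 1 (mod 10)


Moduli 21, 12, 10 are not pairwise coprime, so CRT works modulo lcm(m_i) when all pairwise compatibility conditions hold.
Pairwise compatibility: gcd(m_i, m_j) must divide a_i - a_j for every pair.
Merge one congruence at a time:
  Start: x ≡ 16 (mod 21).
  Combine with x ≡ 8 (mod 12): gcd(21, 12) = 3, and 8 - 16 = -8 is NOT divisible by 3.
    ⇒ system is inconsistent (no integer solution).

No solution (the system is inconsistent).


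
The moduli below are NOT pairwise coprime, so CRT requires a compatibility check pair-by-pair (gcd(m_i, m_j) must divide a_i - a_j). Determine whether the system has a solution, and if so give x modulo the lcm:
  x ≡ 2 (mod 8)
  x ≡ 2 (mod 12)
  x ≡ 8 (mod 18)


Moduli 8, 12, 18 are not pairwise coprime, so CRT works modulo lcm(m_i) when all pairwise compatibility conditions hold.
Pairwise compatibility: gcd(m_i, m_j) must divide a_i - a_j for every pair.
Merge one congruence at a time:
  Start: x ≡ 2 (mod 8).
  Combine with x ≡ 2 (mod 12): gcd(8, 12) = 4; 2 - 2 = 0, which IS divisible by 4, so compatible.
    Write x = 2 + 8·t and substitute into x ≡ 2 (mod 12): 8·t ≡ 2 − 2 = 0 (mod 12).
    Divide the congruence (and modulus) by g = 4: 2·t ≡ 0 (mod 3).
    The inverse of 2 mod 3 is 2 (since 2·2 = 4 = 1·3 + 1), so t ≡ 2·0 = 0 ≡ 0 (mod 3).
    Then x = 2 + 8·0 = 2, valid modulo lcm(8, 12) = 24: x ≡ 2 (mod 24).
  Combine with x ≡ 8 (mod 18): gcd(24, 18) = 6; 8 - 2 = 6, which IS divisible by 6, so compatible.
    Write x = 2 + 24·t and substitute into x ≡ 8 (mod 18): 24·t ≡ 8 − 2 = 6 (mod 18).
    Divide the congruence (and modulus) by g = 6: 4·t ≡ 1 (mod 3).
    Reduce coefficients mod 3: 1·t ≡ 1 (mod 3).
    So t ≡ 1 (mod 3).
    Then x = 2 + 24·1 = 26, valid modulo lcm(24, 18) = 72: x ≡ 26 (mod 72).
Verify: 26 mod 8 = 2, 26 mod 12 = 2, 26 mod 18 = 8.

x ≡ 26 (mod 72).


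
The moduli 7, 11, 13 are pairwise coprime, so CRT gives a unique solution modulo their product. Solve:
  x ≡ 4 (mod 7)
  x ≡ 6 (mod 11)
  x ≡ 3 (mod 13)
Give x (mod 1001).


Moduli 7, 11, 13 are pairwise coprime; by CRT there is a unique solution modulo M = 7 · 11 · 13 = 1001.
Solve pairwise, accumulating the modulus:
  Start with x ≡ 4 (mod 7).
  Combine with x ≡ 6 (mod 11): since gcd(7, 11) = 1, we get a unique residue mod 77.
    Write x = 4 + 7·t and substitute into x ≡ 6 (mod 11): 7·t ≡ 6 − 4 = 2 (mod 11).
    The inverse of 7 mod 11 is 8 (since 7·8 = 56 = 5·11 + 1), so t ≡ 8·2 = 16 ≡ 5 (mod 11).
    Then x = 4 + 7·5 = 39, valid modulo lcm(7, 11) = 77: x ≡ 39 (mod 77).
  Combine with x ≡ 3 (mod 13): since gcd(77, 13) = 1, we get a unique residue mod 1001.
    Write x = 39 + 77·t and substitute into x ≡ 3 (mod 13): 77·t ≡ 3 − 39 = -36 (mod 13).
    Reduce coefficients mod 13: 12·t ≡ 3 (mod 13).
    The inverse of 12 mod 13 is 12 (since 12·12 = 144 = 11·13 + 1), so t ≡ 12·3 = 36 ≡ 10 (mod 13).
    Then x = 39 + 77·10 = 809, valid modulo lcm(77, 13) = 1001: x ≡ 809 (mod 1001).
Verify: 809 mod 7 = 4 ✓, 809 mod 11 = 6 ✓, 809 mod 13 = 3 ✓.

x ≡ 809 (mod 1001).


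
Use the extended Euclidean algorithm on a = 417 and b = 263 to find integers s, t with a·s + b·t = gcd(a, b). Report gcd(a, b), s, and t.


Euclidean algorithm on (417, 263) — divide until remainder is 0:
  417 = 1 · 263 + 154
  263 = 1 · 154 + 109
  154 = 1 · 109 + 45
  109 = 2 · 45 + 19
  45 = 2 · 19 + 7
  19 = 2 · 7 + 5
  7 = 1 · 5 + 2
  5 = 2 · 2 + 1
  2 = 2 · 1 + 0
gcd(417, 263) = 1.
Track Bezout coefficients alongside the remainders: start with r₀ = 417 = a·1 + b·0 (s = 1, t = 0) and r₁ = 263 = a·0 + b·1 (s = 0, t = 1); each new remainder r_{k+1} = r_{k-1} − q_k·r_k inherits s_{k+1} = s_{k-1} − q_k·s_k, t_{k+1} = t_{k-1} − q_k·t_k, so r_k = a·s_k + b·t_k at every step:
  q = 1: r = 154, s = 1 − 1·0 = 1, t = 0 − 1·1 = -1  (check: 417·1 + 263·(-1) = 154)
  q = 1: r = 109, s = 0 − 1·1 = -1, t = 1 − 1·(-1) = 2  (check: 417·(-1) + 263·2 = 109)
  q = 1: r = 45, s = 1 − 1·(-1) = 2, t = -1 − 1·2 = -3  (check: 417·2 + 263·(-3) = 45)
  q = 2: r = 19, s = -1 − 2·2 = -5, t = 2 − 2·(-3) = 8  (check: 417·(-5) + 263·8 = 19)
  q = 2: r = 7, s = 2 − 2·(-5) = 12, t = -3 − 2·8 = -19  (check: 417·12 + 263·(-19) = 7)
  q = 2: r = 5, s = -5 − 2·12 = -29, t = 8 − 2·(-19) = 46  (check: 417·(-29) + 263·46 = 5)
  q = 1: r = 2, s = 12 − 1·(-29) = 41, t = -19 − 1·46 = -65  (check: 417·41 + 263·(-65) = 2)
  q = 2: r = 1, s = -29 − 2·41 = -111, t = 46 − 2·(-65) = 176  (check: 417·(-111) + 263·176 = 1)
The row with r = 1 (the gcd) gives the Bezout coefficients s = -111, t = 176.
Result: 417 · (-111) + 263 · (176) = 1.

gcd(417, 263) = 1; s = -111, t = 176 (check: 417·(-111) + 263·176 = 1).


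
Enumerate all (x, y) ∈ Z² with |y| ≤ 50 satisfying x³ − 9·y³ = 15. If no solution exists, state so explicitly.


The equation is x³ - 9y³ = 15. For fixed y, x³ = 9·y³ + 15, so a solution requires the RHS to be a perfect cube.
Strategy: iterate y from -50 to 50, compute RHS = 9·y³ + 15, and check whether it is a (positive or negative) perfect cube.
Check small values of y:
  y = 0: RHS = 15 is not a perfect cube.
  y = 1: RHS = 24 is not a perfect cube.
  y = -1: RHS = 6 is not a perfect cube.
  y = 2: RHS = 87 is not a perfect cube.
  y = -2: RHS = -57 is not a perfect cube.
  y = 3: RHS = 258 is not a perfect cube.
  y = -3: RHS = -228 is not a perfect cube.
Continuing the search up to |y| = 50 finds no solutions either.
No (x, y) in the scanned range satisfies the equation.

No integer solutions with |y| ≤ 50.


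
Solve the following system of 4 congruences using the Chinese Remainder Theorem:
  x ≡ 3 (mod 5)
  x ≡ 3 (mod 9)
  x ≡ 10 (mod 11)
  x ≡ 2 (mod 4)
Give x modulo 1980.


Product of moduli M = 5 · 9 · 11 · 4 = 1980.
Merge one congruence at a time:
  Start: x ≡ 3 (mod 5).
  Combine with x ≡ 3 (mod 9); new modulus lcm = 45.
    Write x = 3 + 5·t and substitute into x ≡ 3 (mod 9): 5·t ≡ 3 − 3 = 0 (mod 9).
    The inverse of 5 mod 9 is 2 (since 5·2 = 10 = 1·9 + 1), so t ≡ 2·0 = 0 ≡ 0 (mod 9).
    Then x = 3 + 5·0 = 3, valid modulo lcm(5, 9) = 45: x ≡ 3 (mod 45).
  Combine with x ≡ 10 (mod 11); new modulus lcm = 495.
    Write x = 3 + 45·t and substitute into x ≡ 10 (mod 11): 45·t ≡ 10 − 3 = 7 (mod 11).
    Reduce coefficients mod 11: 1·t ≡ 7 (mod 11).
    So t ≡ 7 (mod 11).
    Then x = 3 + 45·7 = 318, valid modulo lcm(45, 11) = 495: x ≡ 318 (mod 495).
  Combine with x ≡ 2 (mod 4); new modulus lcm = 1980.
    Write x = 318 + 495·t and substitute into x ≡ 2 (mod 4): 495·t ≡ 2 − 318 = -316 (mod 4).
    Reduce coefficients mod 4: 3·t ≡ 0 (mod 4).
    The inverse of 3 mod 4 is 3 (since 3·3 = 9 = 2·4 + 1), so t ≡ 3·0 = 0 ≡ 0 (mod 4).
    Then x = 318 + 495·0 = 318, valid modulo lcm(495, 4) = 1980: x ≡ 318 (mod 1980).
Verify against each original: 318 mod 5 = 3, 318 mod 9 = 3, 318 mod 11 = 10, 318 mod 4 = 2.

x ≡ 318 (mod 1980).


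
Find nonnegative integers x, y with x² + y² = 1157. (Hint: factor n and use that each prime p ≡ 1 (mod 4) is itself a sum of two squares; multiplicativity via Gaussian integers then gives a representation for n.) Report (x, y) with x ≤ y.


Step 1: Factor n = 1157 = 13 · 89.
Step 2: Check the mod-4 condition on each prime factor: 13 ≡ 1 (mod 4), exponent 1; 89 ≡ 1 (mod 4), exponent 1.
All primes ≡ 3 (mod 4) appear to even exponent (or don't appear), so by the two-squares theorem n IS expressible as a sum of two squares.
Step 3: Build a representation. Here n = 13 · 89 is a product of primes ≡ 1 (mod 4). Each prime p ≡ 1 (mod 4) is itself a sum of two squares; find a² by testing p − a² for a perfect square:
  13: 13 − 1² = 12, 13 − 2² = 9 = 3² ⇒ 13 = 2² + 3².
  89: 89 − 1² = 88, 89 − 2² = 85, 89 − 3² = 80, 89 − 4² = 73, 89 − 5² = 64 = 8² ⇒ 89 = 5² + 8².
  Combine using the Brahmagupta–Fibonacci identity (a² + b²)(c² + d²) = (ac − bd)² + (ad + bc)² = (ac + bd)² + (ad − bc)²:
  13 · 89 = 1157: from (2² + 3²)(5² + 8²), take (2·5 − 3·8, 2·8 + 3·5) = (10 − 24, 16 + 15) = (-14, 31); dropping signs (only squares matter) gives (14, 31); check 14² + 31² = 196 + 961 = 1157 ✓.
Step 4: Order so x ≤ y and verify: 14² + 31² = 196 + 961 = 1157 = n. ✓

n = 1157 = 14² + 31² (one valid representation with x ≤ y).


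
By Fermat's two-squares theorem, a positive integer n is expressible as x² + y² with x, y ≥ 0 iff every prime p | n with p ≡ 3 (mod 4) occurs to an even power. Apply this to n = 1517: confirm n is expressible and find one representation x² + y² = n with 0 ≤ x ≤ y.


Step 1: Factor n = 1517 = 37 · 41.
Step 2: Check the mod-4 condition on each prime factor: 37 ≡ 1 (mod 4), exponent 1; 41 ≡ 1 (mod 4), exponent 1.
All primes ≡ 3 (mod 4) appear to even exponent (or don't appear), so by the two-squares theorem n IS expressible as a sum of two squares.
Step 3: Build a representation. Here n = 37 · 41 is a product of primes ≡ 1 (mod 4). Each prime p ≡ 1 (mod 4) is itself a sum of two squares; find a² by testing p − a² for a perfect square:
  37: 37 − 1² = 36 = 6² ⇒ 37 = 1² + 6².
  41: 41 − 1² = 40, 41 − 2² = 37, 41 − 3² = 32, 41 − 4² = 25 = 5² ⇒ 41 = 4² + 5².
  Combine using the Brahmagupta–Fibonacci identity (a² + b²)(c² + d²) = (ac − bd)² + (ad + bc)² = (ac + bd)² + (ad − bc)²:
  37 · 41 = 1517: from (1² + 6²)(4² + 5²), take (1·4 − 6·5, 1·5 + 6·4) = (4 − 30, 5 + 24) = (-26, 29); dropping signs (only squares matter) gives (26, 29); check 26² + 29² = 676 + 841 = 1517 ✓.
Step 4: Order so x ≤ y and verify: 26² + 29² = 676 + 841 = 1517 = n. ✓

n = 1517 = 26² + 29² (one valid representation with x ≤ y).


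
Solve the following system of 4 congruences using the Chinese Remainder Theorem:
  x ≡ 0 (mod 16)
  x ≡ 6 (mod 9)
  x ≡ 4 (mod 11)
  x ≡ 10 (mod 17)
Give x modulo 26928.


Product of moduli M = 16 · 9 · 11 · 17 = 26928.
Merge one congruence at a time:
  Start: x ≡ 0 (mod 16).
  Combine with x ≡ 6 (mod 9); new modulus lcm = 144.
    Write x = 0 + 16·t and substitute into x ≡ 6 (mod 9): 16·t ≡ 6 − 0 = 6 (mod 9).
    Reduce coefficients mod 9: 7·t ≡ 6 (mod 9).
    The inverse of 7 mod 9 is 4 (since 7·4 = 28 = 3·9 + 1), so t ≡ 4·6 = 24 ≡ 6 (mod 9).
    Then x = 0 + 16·6 = 96, valid modulo lcm(16, 9) = 144: x ≡ 96 (mod 144).
  Combine with x ≡ 4 (mod 11); new modulus lcm = 1584.
    Write x = 96 + 144·t and substitute into x ≡ 4 (mod 11): 144·t ≡ 4 − 96 = -92 (mod 11).
    Reduce coefficients mod 11: 1·t ≡ 7 (mod 11).
    So t ≡ 7 (mod 11).
    Then x = 96 + 144·7 = 1104, valid modulo lcm(144, 11) = 1584: x ≡ 1104 (mod 1584).
  Combine with x ≡ 10 (mod 17); new modulus lcm = 26928.
    Write x = 1104 + 1584·t and substitute into x ≡ 10 (mod 17): 1584·t ≡ 10 − 1104 = -1094 (mod 17).
    Reduce coefficients mod 17: 3·t ≡ 11 (mod 17).
    The inverse of 3 mod 17 is 6 (since 3·6 = 18 = 1·17 + 1), so t ≡ 6·11 = 66 ≡ 15 (mod 17).
    Then x = 1104 + 1584·15 = 24864, valid modulo lcm(1584, 17) = 26928: x ≡ 24864 (mod 26928).
Verify against each original: 24864 mod 16 = 0, 24864 mod 9 = 6, 24864 mod 11 = 4, 24864 mod 17 = 10.

x ≡ 24864 (mod 26928).


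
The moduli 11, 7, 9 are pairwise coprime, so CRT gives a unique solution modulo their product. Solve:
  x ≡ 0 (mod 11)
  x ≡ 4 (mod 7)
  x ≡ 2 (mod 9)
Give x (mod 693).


Moduli 11, 7, 9 are pairwise coprime; by CRT there is a unique solution modulo M = 11 · 7 · 9 = 693.
Solve pairwise, accumulating the modulus:
  Start with x ≡ 0 (mod 11).
  Combine with x ≡ 4 (mod 7): since gcd(11, 7) = 1, we get a unique residue mod 77.
    Write x = 0 + 11·t and substitute into x ≡ 4 (mod 7): 11·t ≡ 4 − 0 = 4 (mod 7).
    Reduce coefficients mod 7: 4·t ≡ 4 (mod 7).
    The inverse of 4 mod 7 is 2 (since 4·2 = 8 = 1·7 + 1), so t ≡ 2·4 = 8 ≡ 1 (mod 7).
    Then x = 0 + 11·1 = 11, valid modulo lcm(11, 7) = 77: x ≡ 11 (mod 77).
  Combine with x ≡ 2 (mod 9): since gcd(77, 9) = 1, we get a unique residue mod 693.
    Write x = 11 + 77·t and substitute into x ≡ 2 (mod 9): 77·t ≡ 2 − 11 = -9 (mod 9).
    Reduce coefficients mod 9: 5·t ≡ 0 (mod 9).
    The inverse of 5 mod 9 is 2 (since 5·2 = 10 = 1·9 + 1), so t ≡ 2·0 = 0 ≡ 0 (mod 9).
    Then x = 11 + 77·0 = 11, valid modulo lcm(77, 9) = 693: x ≡ 11 (mod 693).
Verify: 11 mod 11 = 0 ✓, 11 mod 7 = 4 ✓, 11 mod 9 = 2 ✓.

x ≡ 11 (mod 693).


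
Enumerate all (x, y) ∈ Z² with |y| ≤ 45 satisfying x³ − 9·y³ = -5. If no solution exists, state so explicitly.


The equation is x³ - 9y³ = -5. For fixed y, x³ = 9·y³ − 5, so a solution requires the RHS to be a perfect cube.
Strategy: iterate y from -45 to 45, compute RHS = 9·y³ − 5, and check whether it is a (positive or negative) perfect cube.
Check small values of y:
  y = 0: RHS = -5 is not a perfect cube.
  y = 1: RHS = 4 is not a perfect cube.
  y = -1: RHS = -14 is not a perfect cube.
  y = 2: RHS = 67 is not a perfect cube.
  y = -2: RHS = -77 is not a perfect cube.
  y = 3: RHS = 238 is not a perfect cube.
  y = -3: RHS = -248 is not a perfect cube.
Continuing the search up to |y| = 45 finds no solutions either.
No (x, y) in the scanned range satisfies the equation.

No integer solutions with |y| ≤ 45.


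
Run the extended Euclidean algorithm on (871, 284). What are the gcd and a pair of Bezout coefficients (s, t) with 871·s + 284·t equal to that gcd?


Euclidean algorithm on (871, 284) — divide until remainder is 0:
  871 = 3 · 284 + 19
  284 = 14 · 19 + 18
  19 = 1 · 18 + 1
  18 = 18 · 1 + 0
gcd(871, 284) = 1.
Track Bezout coefficients alongside the remainders: start with r₀ = 871 = a·1 + b·0 (s = 1, t = 0) and r₁ = 284 = a·0 + b·1 (s = 0, t = 1); each new remainder r_{k+1} = r_{k-1} − q_k·r_k inherits s_{k+1} = s_{k-1} − q_k·s_k, t_{k+1} = t_{k-1} − q_k·t_k, so r_k = a·s_k + b·t_k at every step:
  q = 3: r = 19, s = 1 − 3·0 = 1, t = 0 − 3·1 = -3  (check: 871·1 + 284·(-3) = 19)
  q = 14: r = 18, s = 0 − 14·1 = -14, t = 1 − 14·(-3) = 43  (check: 871·(-14) + 284·43 = 18)
  q = 1: r = 1, s = 1 − 1·(-14) = 15, t = -3 − 1·43 = -46  (check: 871·15 + 284·(-46) = 1)
The row with r = 1 (the gcd) gives the Bezout coefficients s = 15, t = -46.
Result: 871 · (15) + 284 · (-46) = 1.

gcd(871, 284) = 1; s = 15, t = -46 (check: 871·15 + 284·(-46) = 1).


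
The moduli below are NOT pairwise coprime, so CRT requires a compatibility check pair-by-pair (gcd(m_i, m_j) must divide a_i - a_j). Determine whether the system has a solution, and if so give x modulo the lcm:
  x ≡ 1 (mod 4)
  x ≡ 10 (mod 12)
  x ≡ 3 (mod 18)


Moduli 4, 12, 18 are not pairwise coprime, so CRT works modulo lcm(m_i) when all pairwise compatibility conditions hold.
Pairwise compatibility: gcd(m_i, m_j) must divide a_i - a_j for every pair.
Merge one congruence at a time:
  Start: x ≡ 1 (mod 4).
  Combine with x ≡ 10 (mod 12): gcd(4, 12) = 4, and 10 - 1 = 9 is NOT divisible by 4.
    ⇒ system is inconsistent (no integer solution).

No solution (the system is inconsistent).


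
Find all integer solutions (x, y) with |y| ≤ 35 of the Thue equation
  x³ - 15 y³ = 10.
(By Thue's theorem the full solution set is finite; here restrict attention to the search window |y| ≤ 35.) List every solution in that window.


The equation is x³ - 15y³ = 10. For fixed y, x³ = 15·y³ + 10, so a solution requires the RHS to be a perfect cube.
Strategy: iterate y from -35 to 35, compute RHS = 15·y³ + 10, and check whether it is a (positive or negative) perfect cube.
Check small values of y:
  y = 0: RHS = 10 is not a perfect cube.
  y = 1: RHS = 25 is not a perfect cube.
  y = -1: RHS = -5 is not a perfect cube.
  y = 2: RHS = 130 is not a perfect cube.
  y = -2: RHS = -110 is not a perfect cube.
  y = 3: RHS = 415 is not a perfect cube.
  y = -3: RHS = -395 is not a perfect cube.
Continuing the search up to |y| = 35 finds no solutions either.
No (x, y) in the scanned range satisfies the equation.

No integer solutions with |y| ≤ 35.


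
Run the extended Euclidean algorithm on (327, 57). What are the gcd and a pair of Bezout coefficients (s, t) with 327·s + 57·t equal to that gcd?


Euclidean algorithm on (327, 57) — divide until remainder is 0:
  327 = 5 · 57 + 42
  57 = 1 · 42 + 15
  42 = 2 · 15 + 12
  15 = 1 · 12 + 3
  12 = 4 · 3 + 0
gcd(327, 57) = 3.
Track Bezout coefficients alongside the remainders: start with r₀ = 327 = a·1 + b·0 (s = 1, t = 0) and r₁ = 57 = a·0 + b·1 (s = 0, t = 1); each new remainder r_{k+1} = r_{k-1} − q_k·r_k inherits s_{k+1} = s_{k-1} − q_k·s_k, t_{k+1} = t_{k-1} − q_k·t_k, so r_k = a·s_k + b·t_k at every step:
  q = 5: r = 42, s = 1 − 5·0 = 1, t = 0 − 5·1 = -5  (check: 327·1 + 57·(-5) = 42)
  q = 1: r = 15, s = 0 − 1·1 = -1, t = 1 − 1·(-5) = 6  (check: 327·(-1) + 57·6 = 15)
  q = 2: r = 12, s = 1 − 2·(-1) = 3, t = -5 − 2·6 = -17  (check: 327·3 + 57·(-17) = 12)
  q = 1: r = 3, s = -1 − 1·3 = -4, t = 6 − 1·(-17) = 23  (check: 327·(-4) + 57·23 = 3)
The row with r = 3 (the gcd) gives the Bezout coefficients s = -4, t = 23.
Result: 327 · (-4) + 57 · (23) = 3.

gcd(327, 57) = 3; s = -4, t = 23 (check: 327·(-4) + 57·23 = 3).


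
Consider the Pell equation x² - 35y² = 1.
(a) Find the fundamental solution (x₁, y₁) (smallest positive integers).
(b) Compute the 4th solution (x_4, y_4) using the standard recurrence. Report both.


Step 1: Find the fundamental solution (x₁, y₁) of x² - 35y² = 1.
  Expand √35 as a continued fraction. a₀ = ⌊√35⌋ = 5; iterate m_{k+1} = d_k·a_k − m_k, d_{k+1} = (35 − m_{k+1}²)/d_k, a_{k+1} = ⌊(a₀ + m_{k+1})/d_{k+1}⌋ (starting m₀ = 0, d₀ = 1), with convergents p_k = a_k·p_{k-1} + p_{k-2}, q_k = a_k·q_{k-1} + q_{k-2} (p₋₁ = 1, q₋₁ = 0):
  k = 0: a₀ = 5; p₀/q₀ = 5/1; p₀² − 35·q₀² = 25 − 35 = -10.
  k = 1: m = 5, d = 10, a = ⌊(5 + 5)/10⌋ = 1; p/q = (1·5 + 1)/(1·1 + 0) = 6/1; p² − 35·q² = 36 − 35 = 1.
  The first convergent with p² − 35·q² = 1 gives the fundamental solution (x₁, y₁) = (6, 1).
Step 2: Apply the recurrence (x_{n+1}, y_{n+1}) = (x₁x_n + 35y₁y_n, x₁y_n + y₁x_n) repeatedly.
  From (x_1, y_1) = (6, 1): x_2 = 6·6 + 35·1·1 = 71; y_2 = 6·1 + 1·6 = 12.
  From (x_2, y_2) = (71, 12): x_3 = 6·71 + 35·1·12 = 846; y_3 = 6·12 + 1·71 = 143.
  From (x_3, y_3) = (846, 143): x_4 = 6·846 + 35·1·143 = 10081; y_4 = 6·143 + 1·846 = 1704.
Step 3: Verify x_4² - 35·y_4² = 101626561 - 101626560 = 1 (should be 1). ✓

(x_1, y_1) = (6, 1); (x_4, y_4) = (10081, 1704).


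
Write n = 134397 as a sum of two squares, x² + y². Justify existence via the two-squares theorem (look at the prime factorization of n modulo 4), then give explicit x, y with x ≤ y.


Step 1: Factor n = 134397 = 3^2 · 109 · 137.
Step 2: Check the mod-4 condition on each prime factor: 3 ≡ 3 (mod 4), exponent 2 (must be even); 109 ≡ 1 (mod 4), exponent 1; 137 ≡ 1 (mod 4), exponent 1.
All primes ≡ 3 (mod 4) appear to even exponent (or don't appear), so by the two-squares theorem n IS expressible as a sum of two squares.
Step 3: Build a representation. Group n = k² · m with k = 3 and m = 109 · 137 = 14933 (a product of primes ≡ 1 (mod 4)); a representation of m scales to one of n via (k·x)² + (k·y)² = k²(x² + y²). Each prime p ≡ 1 (mod 4) is itself a sum of two squares; find a² by testing p − a² for a perfect square:
  109: 109 − 1² = 108, 109 − 2² = 105, 109 − 3² = 100 = 10² ⇒ 109 = 3² + 10².
  137: 137 − 1² = 136, 137 − 2² = 133, 137 − 3² = 128, 137 − 4² = 121 = 11² ⇒ 137 = 4² + 11².
  Combine using the Brahmagupta–Fibonacci identity (a² + b²)(c² + d²) = (ac − bd)² + (ad + bc)² = (ac + bd)² + (ad − bc)²:
  109 · 137 = 14933: from (3² + 10²)(4² + 11²), take (3·4 − 10·11, 3·11 + 10·4) = (12 − 110, 33 + 40) = (-98, 73); dropping signs (only squares matter) gives (98, 73); check 98² + 73² = 9604 + 5329 = 14933 ✓.
  Scale by k = 3: (3·98, 3·73) = (294, 219).
Step 4: Order so x ≤ y and verify: 219² + 294² = 47961 + 86436 = 134397 = n. ✓

n = 134397 = 219² + 294² (one valid representation with x ≤ y).


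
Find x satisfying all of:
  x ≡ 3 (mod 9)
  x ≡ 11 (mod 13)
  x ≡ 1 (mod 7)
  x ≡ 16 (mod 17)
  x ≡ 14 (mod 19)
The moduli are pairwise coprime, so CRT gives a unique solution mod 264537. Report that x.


Product of moduli M = 9 · 13 · 7 · 17 · 19 = 264537.
Merge one congruence at a time:
  Start: x ≡ 3 (mod 9).
  Combine with x ≡ 11 (mod 13); new modulus lcm = 117.
    Write x = 3 + 9·t and substitute into x ≡ 11 (mod 13): 9·t ≡ 11 − 3 = 8 (mod 13).
    The inverse of 9 mod 13 is 3 (since 9·3 = 27 = 2·13 + 1), so t ≡ 3·8 = 24 ≡ 11 (mod 13).
    Then x = 3 + 9·11 = 102, valid modulo lcm(9, 13) = 117: x ≡ 102 (mod 117).
  Combine with x ≡ 1 (mod 7); new modulus lcm = 819.
    Write x = 102 + 117·t and substitute into x ≡ 1 (mod 7): 117·t ≡ 1 − 102 = -101 (mod 7).
    Reduce coefficients mod 7: 5·t ≡ 4 (mod 7).
    The inverse of 5 mod 7 is 3 (since 5·3 = 15 = 2·7 + 1), so t ≡ 3·4 = 12 ≡ 5 (mod 7).
    Then x = 102 + 117·5 = 687, valid modulo lcm(117, 7) = 819: x ≡ 687 (mod 819).
  Combine with x ≡ 16 (mod 17); new modulus lcm = 13923.
    Write x = 687 + 819·t and substitute into x ≡ 16 (mod 17): 819·t ≡ 16 − 687 = -671 (mod 17).
    Reduce coefficients mod 17: 3·t ≡ 9 (mod 17).
    The inverse of 3 mod 17 is 6 (since 3·6 = 18 = 1·17 + 1), so t ≡ 6·9 = 54 ≡ 3 (mod 17).
    Then x = 687 + 819·3 = 3144, valid modulo lcm(819, 17) = 13923: x ≡ 3144 (mod 13923).
  Combine with x ≡ 14 (mod 19); new modulus lcm = 264537.
    Write x = 3144 + 13923·t and substitute into x ≡ 14 (mod 19): 13923·t ≡ 14 − 3144 = -3130 (mod 19).
    Reduce coefficients mod 19: 15·t ≡ 5 (mod 19).
    The inverse of 15 mod 19 is 14 (since 15·14 = 210 = 11·19 + 1), so t ≡ 14·5 = 70 ≡ 13 (mod 19).
    Then x = 3144 + 13923·13 = 184143, valid modulo lcm(13923, 19) = 264537: x ≡ 184143 (mod 264537).
Verify against each original: 184143 mod 9 = 3, 184143 mod 13 = 11, 184143 mod 7 = 1, 184143 mod 17 = 16, 184143 mod 19 = 14.

x ≡ 184143 (mod 264537).


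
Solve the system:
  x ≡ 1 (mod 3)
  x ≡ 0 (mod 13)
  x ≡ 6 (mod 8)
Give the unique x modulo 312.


Moduli 3, 13, 8 are pairwise coprime; by CRT there is a unique solution modulo M = 3 · 13 · 8 = 312.
Solve pairwise, accumulating the modulus:
  Start with x ≡ 1 (mod 3).
  Combine with x ≡ 0 (mod 13): since gcd(3, 13) = 1, we get a unique residue mod 39.
    Write x = 1 + 3·t and substitute into x ≡ 0 (mod 13): 3·t ≡ 0 − 1 = -1 (mod 13).
    Reduce coefficients mod 13: 3·t ≡ 12 (mod 13).
    The inverse of 3 mod 13 is 9 (since 3·9 = 27 = 2·13 + 1), so t ≡ 9·12 = 108 ≡ 4 (mod 13).
    Then x = 1 + 3·4 = 13, valid modulo lcm(3, 13) = 39: x ≡ 13 (mod 39).
  Combine with x ≡ 6 (mod 8): since gcd(39, 8) = 1, we get a unique residue mod 312.
    Write x = 13 + 39·t and substitute into x ≡ 6 (mod 8): 39·t ≡ 6 − 13 = -7 (mod 8).
    Reduce coefficients mod 8: 7·t ≡ 1 (mod 8).
    The inverse of 7 mod 8 is 7 (since 7·7 = 49 = 6·8 + 1), so t ≡ 7·1 = 7 ≡ 7 (mod 8).
    Then x = 13 + 39·7 = 286, valid modulo lcm(39, 8) = 312: x ≡ 286 (mod 312).
Verify: 286 mod 3 = 1 ✓, 286 mod 13 = 0 ✓, 286 mod 8 = 6 ✓.

x ≡ 286 (mod 312).


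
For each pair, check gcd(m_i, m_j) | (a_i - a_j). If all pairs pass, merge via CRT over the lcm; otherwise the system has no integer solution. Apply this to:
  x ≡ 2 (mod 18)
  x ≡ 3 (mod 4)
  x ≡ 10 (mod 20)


Moduli 18, 4, 20 are not pairwise coprime, so CRT works modulo lcm(m_i) when all pairwise compatibility conditions hold.
Pairwise compatibility: gcd(m_i, m_j) must divide a_i - a_j for every pair.
Merge one congruence at a time:
  Start: x ≡ 2 (mod 18).
  Combine with x ≡ 3 (mod 4): gcd(18, 4) = 2, and 3 - 2 = 1 is NOT divisible by 2.
    ⇒ system is inconsistent (no integer solution).

No solution (the system is inconsistent).


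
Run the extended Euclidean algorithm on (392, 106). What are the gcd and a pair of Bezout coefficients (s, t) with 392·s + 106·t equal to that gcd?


Euclidean algorithm on (392, 106) — divide until remainder is 0:
  392 = 3 · 106 + 74
  106 = 1 · 74 + 32
  74 = 2 · 32 + 10
  32 = 3 · 10 + 2
  10 = 5 · 2 + 0
gcd(392, 106) = 2.
Track Bezout coefficients alongside the remainders: start with r₀ = 392 = a·1 + b·0 (s = 1, t = 0) and r₁ = 106 = a·0 + b·1 (s = 0, t = 1); each new remainder r_{k+1} = r_{k-1} − q_k·r_k inherits s_{k+1} = s_{k-1} − q_k·s_k, t_{k+1} = t_{k-1} − q_k·t_k, so r_k = a·s_k + b·t_k at every step:
  q = 3: r = 74, s = 1 − 3·0 = 1, t = 0 − 3·1 = -3  (check: 392·1 + 106·(-3) = 74)
  q = 1: r = 32, s = 0 − 1·1 = -1, t = 1 − 1·(-3) = 4  (check: 392·(-1) + 106·4 = 32)
  q = 2: r = 10, s = 1 − 2·(-1) = 3, t = -3 − 2·4 = -11  (check: 392·3 + 106·(-11) = 10)
  q = 3: r = 2, s = -1 − 3·3 = -10, t = 4 − 3·(-11) = 37  (check: 392·(-10) + 106·37 = 2)
The row with r = 2 (the gcd) gives the Bezout coefficients s = -10, t = 37.
Result: 392 · (-10) + 106 · (37) = 2.

gcd(392, 106) = 2; s = -10, t = 37 (check: 392·(-10) + 106·37 = 2).


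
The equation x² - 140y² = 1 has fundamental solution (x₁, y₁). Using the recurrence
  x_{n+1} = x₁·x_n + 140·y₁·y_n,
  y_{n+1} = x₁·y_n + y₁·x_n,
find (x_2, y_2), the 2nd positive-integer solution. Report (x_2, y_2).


Step 1: Find the fundamental solution (x₁, y₁) of x² - 140y² = 1.
  Expand √140 as a continued fraction. a₀ = ⌊√140⌋ = 11; iterate m_{k+1} = d_k·a_k − m_k, d_{k+1} = (140 − m_{k+1}²)/d_k, a_{k+1} = ⌊(a₀ + m_{k+1})/d_{k+1}⌋ (starting m₀ = 0, d₀ = 1), with convergents p_k = a_k·p_{k-1} + p_{k-2}, q_k = a_k·q_{k-1} + q_{k-2} (p₋₁ = 1, q₋₁ = 0):
  k = 0: a₀ = 11; p₀/q₀ = 11/1; p₀² − 140·q₀² = 121 − 140 = -19.
  k = 1: m = 11, d = 19, a = ⌊(11 + 11)/19⌋ = 1; p/q = (1·11 + 1)/(1·1 + 0) = 12/1; p² − 140·q² = 144 − 140 = 4.
  k = 2: m = 8, d = 4, a = ⌊(11 + 8)/4⌋ = 4; p/q = (4·12 + 11)/(4·1 + 1) = 59/5; p² − 140·q² = 3481 − 3500 = -19.
  k = 3: m = 8, d = 19, a = ⌊(11 + 8)/19⌋ = 1; p/q = (1·59 + 12)/(1·5 + 1) = 71/6; p² − 140·q² = 5041 − 5040 = 1.
  The first convergent with p² − 140·q² = 1 gives the fundamental solution (x₁, y₁) = (71, 6).
Step 2: Apply the recurrence (x_{n+1}, y_{n+1}) = (x₁x_n + 140y₁y_n, x₁y_n + y₁x_n) repeatedly.
  From (x_1, y_1) = (71, 6): x_2 = 71·71 + 140·6·6 = 10081; y_2 = 71·6 + 6·71 = 852.
Step 3: Verify x_2² - 140·y_2² = 101626561 - 101626560 = 1 (should be 1). ✓

(x_1, y_1) = (71, 6); (x_2, y_2) = (10081, 852).


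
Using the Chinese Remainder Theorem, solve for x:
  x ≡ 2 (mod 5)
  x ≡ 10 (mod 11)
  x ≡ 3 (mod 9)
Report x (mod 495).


Moduli 5, 11, 9 are pairwise coprime; by CRT there is a unique solution modulo M = 5 · 11 · 9 = 495.
Solve pairwise, accumulating the modulus:
  Start with x ≡ 2 (mod 5).
  Combine with x ≡ 10 (mod 11): since gcd(5, 11) = 1, we get a unique residue mod 55.
    Write x = 2 + 5·t and substitute into x ≡ 10 (mod 11): 5·t ≡ 10 − 2 = 8 (mod 11).
    The inverse of 5 mod 11 is 9 (since 5·9 = 45 = 4·11 + 1), so t ≡ 9·8 = 72 ≡ 6 (mod 11).
    Then x = 2 + 5·6 = 32, valid modulo lcm(5, 11) = 55: x ≡ 32 (mod 55).
  Combine with x ≡ 3 (mod 9): since gcd(55, 9) = 1, we get a unique residue mod 495.
    Write x = 32 + 55·t and substitute into x ≡ 3 (mod 9): 55·t ≡ 3 − 32 = -29 (mod 9).
    Reduce coefficients mod 9: 1·t ≡ 7 (mod 9).
    So t ≡ 7 (mod 9).
    Then x = 32 + 55·7 = 417, valid modulo lcm(55, 9) = 495: x ≡ 417 (mod 495).
Verify: 417 mod 5 = 2 ✓, 417 mod 11 = 10 ✓, 417 mod 9 = 3 ✓.

x ≡ 417 (mod 495).


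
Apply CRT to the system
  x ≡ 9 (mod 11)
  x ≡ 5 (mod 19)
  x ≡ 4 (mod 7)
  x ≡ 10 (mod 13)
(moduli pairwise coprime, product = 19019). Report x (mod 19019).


Product of moduli M = 11 · 19 · 7 · 13 = 19019.
Merge one congruence at a time:
  Start: x ≡ 9 (mod 11).
  Combine with x ≡ 5 (mod 19); new modulus lcm = 209.
    Write x = 9 + 11·t and substitute into x ≡ 5 (mod 19): 11·t ≡ 5 − 9 = -4 (mod 19).
    Reduce coefficients mod 19: 11·t ≡ 15 (mod 19).
    The inverse of 11 mod 19 is 7 (since 11·7 = 77 = 4·19 + 1), so t ≡ 7·15 = 105 ≡ 10 (mod 19).
    Then x = 9 + 11·10 = 119, valid modulo lcm(11, 19) = 209: x ≡ 119 (mod 209).
  Combine with x ≡ 4 (mod 7); new modulus lcm = 1463.
    Write x = 119 + 209·t and substitute into x ≡ 4 (mod 7): 209·t ≡ 4 − 119 = -115 (mod 7).
    Reduce coefficients mod 7: 6·t ≡ 4 (mod 7).
    The inverse of 6 mod 7 is 6 (since 6·6 = 36 = 5·7 + 1), so t ≡ 6·4 = 24 ≡ 3 (mod 7).
    Then x = 119 + 209·3 = 746, valid modulo lcm(209, 7) = 1463: x ≡ 746 (mod 1463).
  Combine with x ≡ 10 (mod 13); new modulus lcm = 19019.
    Write x = 746 + 1463·t and substitute into x ≡ 10 (mod 13): 1463·t ≡ 10 − 746 = -736 (mod 13).
    Reduce coefficients mod 13: 7·t ≡ 5 (mod 13).
    The inverse of 7 mod 13 is 2 (since 7·2 = 14 = 1·13 + 1), so t ≡ 2·5 = 10 ≡ 10 (mod 13).
    Then x = 746 + 1463·10 = 15376, valid modulo lcm(1463, 13) = 19019: x ≡ 15376 (mod 19019).
Verify against each original: 15376 mod 11 = 9, 15376 mod 19 = 5, 15376 mod 7 = 4, 15376 mod 13 = 10.

x ≡ 15376 (mod 19019).


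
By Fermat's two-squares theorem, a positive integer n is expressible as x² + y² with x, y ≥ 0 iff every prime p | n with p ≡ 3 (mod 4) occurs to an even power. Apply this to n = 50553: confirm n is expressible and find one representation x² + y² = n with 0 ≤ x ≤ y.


Step 1: Factor n = 50553 = 3^2 · 41 · 137.
Step 2: Check the mod-4 condition on each prime factor: 3 ≡ 3 (mod 4), exponent 2 (must be even); 41 ≡ 1 (mod 4), exponent 1; 137 ≡ 1 (mod 4), exponent 1.
All primes ≡ 3 (mod 4) appear to even exponent (or don't appear), so by the two-squares theorem n IS expressible as a sum of two squares.
Step 3: Build a representation. Group n = k² · m with k = 3 and m = 41 · 137 = 5617 (a product of primes ≡ 1 (mod 4)); a representation of m scales to one of n via (k·x)² + (k·y)² = k²(x² + y²). Each prime p ≡ 1 (mod 4) is itself a sum of two squares; find a² by testing p − a² for a perfect square:
  41: 41 − 1² = 40, 41 − 2² = 37, 41 − 3² = 32, 41 − 4² = 25 = 5² ⇒ 41 = 4² + 5².
  137: 137 − 1² = 136, 137 − 2² = 133, 137 − 3² = 128, 137 − 4² = 121 = 11² ⇒ 137 = 4² + 11².
  Combine using the Brahmagupta–Fibonacci identity (a² + b²)(c² + d²) = (ac − bd)² + (ad + bc)² = (ac + bd)² + (ad − bc)²:
  41 · 137 = 5617: from (4² + 5²)(4² + 11²), take (4·4 − 5·11, 4·11 + 5·4) = (16 − 55, 44 + 20) = (-39, 64); dropping signs (only squares matter) gives (39, 64); check 39² + 64² = 1521 + 4096 = 5617 ✓.
  Scale by k = 3: (3·39, 3·64) = (117, 192).
Step 4: Order so x ≤ y and verify: 117² + 192² = 13689 + 36864 = 50553 = n. ✓

n = 50553 = 117² + 192² (one valid representation with x ≤ y).
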